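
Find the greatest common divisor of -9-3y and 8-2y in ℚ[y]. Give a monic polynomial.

Apply the Euclidean algorithm:
  -3y-9 = (3/2)(-2y+8) + (-21)
  -2y+8 = ((2/21)y-8/21)(-21) + (0)
The last nonzero remainder is the constant -21, so the polynomials are coprime and gcd = 1.

1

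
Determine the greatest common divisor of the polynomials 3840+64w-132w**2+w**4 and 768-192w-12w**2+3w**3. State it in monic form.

Repeated division with remainder:
  w**4-132w**2+64w+3840 = ((1/3)w+4/3)(3w**3-12w**2-192w+768) + (-52w**2+64w+2816)
  3w**3-12w**2-192w+768 = (-(3/52)w+27/169)(-52w**2+64w+2816) + (-(6720/169)w+53760/169)
  -52w**2+64w+2816 = ((2197/1680)w+1859/210)(-(6720/169)w+53760/169) + (0)
Last nonzero remainder: -(6720/169)w+53760/169. Dividing through by -6720/169 gives the monic gcd w-8.

-8+w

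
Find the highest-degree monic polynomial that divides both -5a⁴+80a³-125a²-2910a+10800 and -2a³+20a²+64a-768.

a²-2a-48

Apply the Euclidean algorithm:
  -5a⁴+80a³-125a²-2910a+10800 = ((5/2)a-15)(-2a³+20a²+64a-768) + (15a²-30a-720)
  -2a³+20a²+64a-768 = (-(2/15)a+16/15)(15a²-30a-720) + (0)
Last nonzero remainder: 15a²-30a-720. Dividing through by 15 gives the monic gcd a²-2a-48.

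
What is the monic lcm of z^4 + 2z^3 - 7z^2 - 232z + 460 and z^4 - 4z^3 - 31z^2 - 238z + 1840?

z^5 - 6z^4 - 23z^3 - 176z^2 + 2316z - 3680

By polynomial division,
  z^4 + 2z^3 - 7z^2 - 232z + 460 = (z^4 - 4z^3 - 31z^2 - 238z + 1840) + (6z^3 + 24z^2 + 6z - 1380)
  z^4 - 4z^3 - 31z^2 - 238z + 1840 = ((1/6)z - 4/3)(6z^3 + 24z^2 + 6z - 1380) + (0)
Last nonzero remainder: 6z^3 + 24z^2 + 6z - 1380. Dividing through by 6 gives the monic gcd z^3 + 4z^2 + z - 230.
Then lcm(f, g) = f·g / gcd(f, g); expanding and making the result monic gives the answer.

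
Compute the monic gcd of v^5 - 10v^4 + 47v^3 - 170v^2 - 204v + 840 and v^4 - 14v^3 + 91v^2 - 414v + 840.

v^3 - 10v^2 + 51v - 210

Repeated division with remainder:
  v^5 - 10v^4 + 47v^3 - 170v^2 - 204v + 840 = (v + 4)(v^4 - 14v^3 + 91v^2 - 414v + 840) + (12v^3 - 120v^2 + 612v - 2520)
  v^4 - 14v^3 + 91v^2 - 414v + 840 = ((1/12)v - 1/3)(12v^3 - 120v^2 + 612v - 2520) + (0)
Last nonzero remainder: 12v^3 - 120v^2 + 612v - 2520. Dividing through by 12 gives the monic gcd v^3 - 10v^2 + 51v - 210.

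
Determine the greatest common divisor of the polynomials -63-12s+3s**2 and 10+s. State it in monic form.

1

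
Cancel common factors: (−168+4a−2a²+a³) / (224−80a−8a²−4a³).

By polynomial division,
  a³−2a²+4a−168 = (−1/4)(−4a³−8a²−80a+224) + (−4a²−16a−112)
  −4a³−8a²−80a+224 = (a−2)(−4a²−16a−112) + (0)
Last nonzero remainder: −4a²−16a−112. Dividing through by −4 gives the monic gcd a²+4a+28.
Cancel a²+4a+28 from numerator and denominator to get the reduced form.

(6−a)/(−8+4a)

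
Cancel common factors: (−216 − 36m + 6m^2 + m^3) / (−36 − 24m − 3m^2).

Repeated division with remainder:
  m^3 + 6m^2 − 36m − 216 = (−(1/3)m + 2/3)(−3m^2 − 24m − 36) + (−32m − 192)
  −3m^2 − 24m − 36 = ((3/32)m + 3/16)(−32m − 192) + (0)
Last nonzero remainder: −32m − 192. Dividing through by −32 gives the monic gcd m + 6.
Cancel m + 6 from numerator and denominator to get the reduced form.

(36 − m^2)/(6 + 3m)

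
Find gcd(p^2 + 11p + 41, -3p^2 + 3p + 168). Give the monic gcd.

By polynomial division,
  p^2 + 11p + 41 = (-1/3)(-3p^2 + 3p + 168) + (12p + 97)
  -3p^2 + 3p + 168 = (-(1/4)p + 109/48)(12p + 97) + (-2509/48)
  12p + 97 = (-(576/2509)p - 4656/2509)(-2509/48) + (0)
The last nonzero remainder is the constant -2509/48, so the polynomials are coprime and gcd = 1.

1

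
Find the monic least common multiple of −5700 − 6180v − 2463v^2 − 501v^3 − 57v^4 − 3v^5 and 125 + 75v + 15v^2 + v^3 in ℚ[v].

9500 + 12200v + 6165v^2 + 1656v^3 + 262v^4 + 24v^5 + v^6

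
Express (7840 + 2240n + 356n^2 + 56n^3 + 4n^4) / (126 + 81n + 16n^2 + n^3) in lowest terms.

(1120 + 160n + 28n^2 + 4n^3)/(18 + 9n + n^2)

Apply the Euclidean algorithm:
  4n^4 + 56n^3 + 356n^2 + 2240n + 7840 = (4n - 8)(n^3 + 16n^2 + 81n + 126) + (160n^2 + 2384n + 8848)
  n^3 + 16n^2 + 81n + 126 = ((1/160)n + 11/1600)(160n^2 + 2384n + 8848) + ((931/100)n + 6517/100)
  160n^2 + 2384n + 8848 = ((16000/931)n + 126400/931)((931/100)n + 6517/100) + (0)
Last nonzero remainder: (931/100)n + 6517/100. Dividing through by 931/100 gives the monic gcd n + 7.
Cancel n + 7 from numerator and denominator to get the reduced form.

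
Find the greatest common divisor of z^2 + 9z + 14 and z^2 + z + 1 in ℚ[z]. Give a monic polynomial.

1

Repeated division with remainder:
  z^2 + 9z + 14 = (z^2 + z + 1) + (8z + 13)
  z^2 + z + 1 = ((1/8)z − 5/64)(8z + 13) + (129/64)
  8z + 13 = ((512/129)z + 832/129)(129/64) + (0)
The last nonzero remainder is the constant 129/64, so the polynomials are coprime and gcd = 1.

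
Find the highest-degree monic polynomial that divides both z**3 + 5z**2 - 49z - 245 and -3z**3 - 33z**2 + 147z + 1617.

z**2 - 49

Euclidean algorithm in ℚ[z]:
  z**3 + 5z**2 - 49z - 245 = (-1/3)(-3z**3 - 33z**2 + 147z + 1617) + (-6z**2 + 294)
  -3z**3 - 33z**2 + 147z + 1617 = ((1/2)z + 11/2)(-6z**2 + 294) + (0)
Last nonzero remainder: -6z**2 + 294. Dividing through by -6 gives the monic gcd z**2 - 49.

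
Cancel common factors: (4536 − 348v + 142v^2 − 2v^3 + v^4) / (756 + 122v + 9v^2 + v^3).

(42 − 4v + v^2)/(7 + v)

By polynomial division,
  v^4 − 2v^3 + 142v^2 − 348v + 4536 = (v − 11)(v^3 + 9v^2 + 122v + 756) + (119v^2 + 238v + 12852)
  v^3 + 9v^2 + 122v + 756 = ((1/119)v + 1/17)(119v^2 + 238v + 12852) + (0)
Last nonzero remainder: 119v^2 + 238v + 12852. Dividing through by 119 gives the monic gcd v^2 + 2v + 108.
Cancel v^2 + 2v + 108 from numerator and denominator to get the reduced form.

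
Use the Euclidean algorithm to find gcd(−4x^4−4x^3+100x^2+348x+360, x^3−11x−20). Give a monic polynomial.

x^2+4x+5

Repeated division with remainder:
  −4x^4−4x^3+100x^2+348x+360 = (−4x−4)(x^3−11x−20) + (56x^2+224x+280)
  x^3−11x−20 = ((1/56)x−1/14)(56x^2+224x+280) + (0)
Last nonzero remainder: 56x^2+224x+280. Dividing through by 56 gives the monic gcd x^2+4x+5.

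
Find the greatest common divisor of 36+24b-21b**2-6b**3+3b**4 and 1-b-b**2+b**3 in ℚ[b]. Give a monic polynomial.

1+b

Apply the Euclidean algorithm:
  3b**4-6b**3-21b**2+24b+36 = (3b-3)(b**3-b**2-b+1) + (-21b**2+18b+39)
  b**3-b**2-b+1 = (-(1/21)b+1/147)(-21b**2+18b+39) + ((36/49)b+36/49)
  -21b**2+18b+39 = (-(343/12)b+637/12)((36/49)b+36/49) + (0)
Last nonzero remainder: (36/49)b+36/49. Dividing through by 36/49 gives the monic gcd b+1.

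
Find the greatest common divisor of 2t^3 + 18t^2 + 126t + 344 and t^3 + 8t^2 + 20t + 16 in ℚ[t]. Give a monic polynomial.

Apply the Euclidean algorithm:
  2t^3 + 18t^2 + 126t + 344 = (2)(t^3 + 8t^2 + 20t + 16) + (2t^2 + 86t + 312)
  t^3 + 8t^2 + 20t + 16 = ((1/2)t - 35/2)(2t^2 + 86t + 312) + (1369t + 5476)
  2t^2 + 86t + 312 = ((2/1369)t + 78/1369)(1369t + 5476) + (0)
Last nonzero remainder: 1369t + 5476. Dividing through by 1369 gives the monic gcd t + 4.

t + 4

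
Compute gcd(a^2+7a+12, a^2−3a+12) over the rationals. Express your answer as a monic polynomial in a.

1

By polynomial division,
  a^2+7a+12 = (a^2−3a+12) + (10a)
  a^2−3a+12 = ((1/10)a−3/10)(10a) + (12)
  10a = ((5/6)a)(12) + (0)
The last nonzero remainder is the constant 12, so the polynomials are coprime and gcd = 1.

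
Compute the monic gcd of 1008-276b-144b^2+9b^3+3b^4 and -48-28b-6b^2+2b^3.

-6+b

Euclidean algorithm in ℚ[b]:
  3b^4+9b^3-144b^2-276b+1008 = ((3/2)b+9)(2b^3-6b^2-28b-48) + (-48b^2+48b+1440)
  2b^3-6b^2-28b-48 = (-(1/24)b+1/12)(-48b^2+48b+1440) + (28b-168)
  -48b^2+48b+1440 = (-(12/7)b-60/7)(28b-168) + (0)
Last nonzero remainder: 28b-168. Dividing through by 28 gives the monic gcd b-6.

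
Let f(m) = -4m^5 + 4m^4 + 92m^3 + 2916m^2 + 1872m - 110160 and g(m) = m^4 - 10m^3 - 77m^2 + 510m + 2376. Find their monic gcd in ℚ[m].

m^2 - 3m - 54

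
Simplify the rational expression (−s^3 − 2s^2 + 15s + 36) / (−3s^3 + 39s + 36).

Apply the Euclidean algorithm:
  −s^3 − 2s^2 + 15s + 36 = (1/3)(−3s^3 + 39s + 36) + (−2s^2 + 2s + 24)
  −3s^3 + 39s + 36 = ((3/2)s + 3/2)(−2s^2 + 2s + 24) + (0)
Last nonzero remainder: −2s^2 + 2s + 24. Dividing through by −2 gives the monic gcd s^2 − s − 12.
Cancel s^2 − s − 12 from numerator and denominator to get the reduced form.

(s + 3)/(3s + 3)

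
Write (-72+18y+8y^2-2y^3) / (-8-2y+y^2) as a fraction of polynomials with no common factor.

Euclidean algorithm in ℚ[y]:
  -2y^3+8y^2+18y-72 = (-2y+4)(y^2-2y-8) + (10y-40)
  y^2-2y-8 = ((1/10)y+1/5)(10y-40) + (0)
Last nonzero remainder: 10y-40. Dividing through by 10 gives the monic gcd y-4.
Cancel y-4 from numerator and denominator to get the reduced form.

(18-2y^2)/(2+y)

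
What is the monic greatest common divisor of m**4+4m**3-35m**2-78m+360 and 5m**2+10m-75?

m**2+2m-15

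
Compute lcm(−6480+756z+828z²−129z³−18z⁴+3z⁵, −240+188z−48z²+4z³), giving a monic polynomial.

6480−2916z−576z²+405z³−25z⁴−9z⁵+z⁶

By polynomial division,
  3z⁵−18z⁴−129z³+828z²+756z−6480 = ((3/4)z²+(9/2)z−27/2)(4z³−48z²+188z−240) + (−486z²+4374z−9720)
  4z³−48z²+188z−240 = (−(2/243)z+2/81)(−486z²+4374z−9720) + (0)
Last nonzero remainder: −486z²+4374z−9720. Dividing through by −486 gives the monic gcd z²−9z+20.
Then lcm(f, g) = f·g / gcd(f, g); expanding and making the result monic gives the answer.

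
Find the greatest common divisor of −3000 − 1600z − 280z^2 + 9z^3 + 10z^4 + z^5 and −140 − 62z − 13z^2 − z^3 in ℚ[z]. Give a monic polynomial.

20 + 6z + z^2

Repeated division with remainder:
  z^5 + 10z^4 + 9z^3 − 280z^2 − 1600z − 3000 = (−z^2 + 3z + 14)(−z^3 − 13z^2 − 62z − 140) + (−52z^2 − 312z − 1040)
  −z^3 − 13z^2 − 62z − 140 = ((1/52)z + 7/52)(−52z^2 − 312z − 1040) + (0)
Last nonzero remainder: −52z^2 − 312z − 1040. Dividing through by −52 gives the monic gcd z^2 + 6z + 20.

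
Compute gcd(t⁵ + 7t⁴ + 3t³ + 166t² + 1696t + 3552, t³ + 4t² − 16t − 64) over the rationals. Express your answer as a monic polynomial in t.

t² + 8t + 16

Apply the Euclidean algorithm:
  t⁵ + 7t⁴ + 3t³ + 166t² + 1696t + 3552 = (t² + 3t + 7)(t³ + 4t² − 16t − 64) + (250t² + 2000t + 4000)
  t³ + 4t² − 16t − 64 = ((1/250)t − 2/125)(250t² + 2000t + 4000) + (0)
Last nonzero remainder: 250t² + 2000t + 4000. Dividing through by 250 gives the monic gcd t² + 8t + 16.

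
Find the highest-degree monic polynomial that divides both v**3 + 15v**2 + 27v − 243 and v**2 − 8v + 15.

Euclidean algorithm in ℚ[v]:
  v**3 + 15v**2 + 27v − 243 = (v + 23)(v**2 − 8v + 15) + (196v − 588)
  v**2 − 8v + 15 = ((1/196)v − 5/196)(196v − 588) + (0)
Last nonzero remainder: 196v − 588. Dividing through by 196 gives the monic gcd v − 3.

v − 3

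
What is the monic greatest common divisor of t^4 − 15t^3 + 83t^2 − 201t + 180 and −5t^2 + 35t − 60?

Apply the Euclidean algorithm:
  t^4 − 15t^3 + 83t^2 − 201t + 180 = (−(1/5)t^2 + (8/5)t − 3)(−5t^2 + 35t − 60) + (0)
Last nonzero remainder: −5t^2 + 35t − 60. Dividing through by −5 gives the monic gcd t^2 − 7t + 12.

t^2 − 7t + 12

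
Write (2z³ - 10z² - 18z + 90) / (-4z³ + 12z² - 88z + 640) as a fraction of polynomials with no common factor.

Euclidean algorithm in ℚ[z]:
  2z³ - 10z² - 18z + 90 = (-1/2)(-4z³ + 12z² - 88z + 640) + (-4z² - 62z + 410)
  -4z³ + 12z² - 88z + 640 = (z - 37/2)(-4z² - 62z + 410) + (-1645z + 8225)
  -4z² - 62z + 410 = ((4/1645)z + 82/1645)(-1645z + 8225) + (0)
Last nonzero remainder: -1645z + 8225. Dividing through by -1645 gives the monic gcd z - 5.
Cancel z - 5 from numerator and denominator to get the reduced form.

(-z² + 9)/(2z² + 4z + 64)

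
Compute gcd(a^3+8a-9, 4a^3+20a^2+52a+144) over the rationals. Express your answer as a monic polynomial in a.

a^2+a+9

By polynomial division,
  a^3+8a-9 = (1/4)(4a^3+20a^2+52a+144) + (-5a^2-5a-45)
  4a^3+20a^2+52a+144 = (-(4/5)a-16/5)(-5a^2-5a-45) + (0)
Last nonzero remainder: -5a^2-5a-45. Dividing through by -5 gives the monic gcd a^2+a+9.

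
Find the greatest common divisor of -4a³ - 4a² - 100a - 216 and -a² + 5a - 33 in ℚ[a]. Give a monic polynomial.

1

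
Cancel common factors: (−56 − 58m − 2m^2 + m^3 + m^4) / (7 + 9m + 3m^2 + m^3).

(−56 − 2m + m^3)/(7 + 2m + m^2)

Euclidean algorithm in ℚ[m]:
  m^4 + m^3 − 2m^2 − 58m − 56 = (m − 2)(m^3 + 3m^2 + 9m + 7) + (−5m^2 − 47m − 42)
  m^3 + 3m^2 + 9m + 7 = (−(1/5)m + 32/25)(−5m^2 − 47m − 42) + ((1519/25)m + 1519/25)
  −5m^2 − 47m − 42 = (−(125/1519)m − 150/217)((1519/25)m + 1519/25) + (0)
Last nonzero remainder: (1519/25)m + 1519/25. Dividing through by 1519/25 gives the monic gcd m + 1.
Cancel m + 1 from numerator and denominator to get the reduced form.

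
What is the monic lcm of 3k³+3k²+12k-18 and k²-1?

k⁴+2k³+5k²-2k-6

By polynomial division,
  3k³+3k²+12k-18 = (3k+3)(k²-1) + (15k-15)
  k²-1 = ((1/15)k+1/15)(15k-15) + (0)
Last nonzero remainder: 15k-15. Dividing through by 15 gives the monic gcd k-1.
Then lcm(f, g) = f·g / gcd(f, g); expanding and making the result monic gives the answer.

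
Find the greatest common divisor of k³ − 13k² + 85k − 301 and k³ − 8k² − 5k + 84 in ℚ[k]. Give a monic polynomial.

By polynomial division,
  k³ − 13k² + 85k − 301 = (k³ − 8k² − 5k + 84) + (−5k² + 90k − 385)
  k³ − 8k² − 5k + 84 = (−(1/5)k − 2)(−5k² + 90k − 385) + (98k − 686)
  −5k² + 90k − 385 = (−(5/98)k + 55/98)(98k − 686) + (0)
Last nonzero remainder: 98k − 686. Dividing through by 98 gives the monic gcd k − 7.

k − 7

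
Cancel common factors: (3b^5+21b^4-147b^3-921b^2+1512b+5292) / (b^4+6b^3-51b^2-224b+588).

(3b^2-3b-18)/(b-2)

Repeated division with remainder:
  3b^5+21b^4-147b^3-921b^2+1512b+5292 = (3b+3)(b^4+6b^3-51b^2-224b+588) + (-12b^3-96b^2+420b+3528)
  b^4+6b^3-51b^2-224b+588 = (-(1/12)b+1/6)(-12b^3-96b^2+420b+3528) + (0)
Last nonzero remainder: -12b^3-96b^2+420b+3528. Dividing through by -12 gives the monic gcd b^3+8b^2-35b-294.
Cancel b^3+8b^2-35b-294 from numerator and denominator to get the reduced form.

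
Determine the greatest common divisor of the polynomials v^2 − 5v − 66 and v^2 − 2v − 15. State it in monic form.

1

Apply the Euclidean algorithm:
  v^2 − 5v − 66 = (v^2 − 2v − 15) + (−3v − 51)
  v^2 − 2v − 15 = (−(1/3)v + 19/3)(−3v − 51) + (308)
  −3v − 51 = (−(3/308)v − 51/308)(308) + (0)
The last nonzero remainder is the constant 308, so the polynomials are coprime and gcd = 1.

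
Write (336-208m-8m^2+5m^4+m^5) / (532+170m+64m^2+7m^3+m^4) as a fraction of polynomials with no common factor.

(24-20m+2m^2+m^3)/(38+4m+m^2)

By polynomial division,
  m^5+5m^4-8m^2-208m+336 = (m-2)(m^4+7m^3+64m^2+170m+532) + (-50m^3-50m^2-400m+1400)
  m^4+7m^3+64m^2+170m+532 = (-(1/50)m-3/25)(-50m^3-50m^2-400m+1400) + (50m^2+150m+700)
  -50m^3-50m^2-400m+1400 = (-m+2)(50m^2+150m+700) + (0)
Last nonzero remainder: 50m^2+150m+700. Dividing through by 50 gives the monic gcd m^2+3m+14.
Cancel m^2+3m+14 from numerator and denominator to get the reduced form.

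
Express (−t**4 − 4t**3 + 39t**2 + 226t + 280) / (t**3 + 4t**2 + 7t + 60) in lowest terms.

Euclidean algorithm in ℚ[t]:
  −t**4 − 4t**3 + 39t**2 + 226t + 280 = (−t)(t**3 + 4t**2 + 7t + 60) + (46t**2 + 286t + 280)
  t**3 + 4t**2 + 7t + 60 = ((1/46)t − 51/1058)(46t**2 + 286t + 280) + ((7776/529)t + 38880/529)
  46t**2 + 286t + 280 = ((12167/3888)t + 3703/972)((7776/529)t + 38880/529) + (0)
Last nonzero remainder: (7776/529)t + 38880/529. Dividing through by 7776/529 gives the monic gcd t + 5.
Cancel t + 5 from numerator and denominator to get the reduced form.

(−t**3 + t**2 + 34t + 56)/(t**2 − t + 12)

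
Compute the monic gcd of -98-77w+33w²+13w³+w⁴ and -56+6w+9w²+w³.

-14+5w+w²

By polynomial division,
  w⁴+13w³+33w²-77w-98 = (w+4)(w³+9w²+6w-56) + (-9w²-45w+126)
  w³+9w²+6w-56 = (-(1/9)w-4/9)(-9w²-45w+126) + (0)
Last nonzero remainder: -9w²-45w+126. Dividing through by -9 gives the monic gcd w²+5w-14.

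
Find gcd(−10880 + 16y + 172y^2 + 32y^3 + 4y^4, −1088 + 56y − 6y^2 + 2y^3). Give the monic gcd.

Repeated division with remainder:
  4y^4 + 32y^3 + 172y^2 + 16y − 10880 = (2y + 22)(2y^3 − 6y^2 + 56y − 1088) + (192y^2 + 960y + 13056)
  2y^3 − 6y^2 + 56y − 1088 = ((1/96)y − 1/12)(192y^2 + 960y + 13056) + (0)
Last nonzero remainder: 192y^2 + 960y + 13056. Dividing through by 192 gives the monic gcd y^2 + 5y + 68.

68 + 5y + y^2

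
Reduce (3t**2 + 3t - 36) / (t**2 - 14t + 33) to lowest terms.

(3t + 12)/(t - 11)

Euclidean algorithm in ℚ[t]:
  3t**2 + 3t - 36 = (3)(t**2 - 14t + 33) + (45t - 135)
  t**2 - 14t + 33 = ((1/45)t - 11/45)(45t - 135) + (0)
Last nonzero remainder: 45t - 135. Dividing through by 45 gives the monic gcd t - 3.
Cancel t - 3 from numerator and denominator to get the reduced form.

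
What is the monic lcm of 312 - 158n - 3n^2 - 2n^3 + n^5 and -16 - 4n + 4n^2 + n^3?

624 - 4n - 164n^2 - 7n^3 - 2n^4 + 2n^5 + n^6

Apply the Euclidean algorithm:
  n^5 - 2n^3 - 3n^2 - 158n + 312 = (n^2 - 4n + 18)(n^3 + 4n^2 - 4n - 16) + (-75n^2 - 150n + 600)
  n^3 + 4n^2 - 4n - 16 = (-(1/75)n - 2/75)(-75n^2 - 150n + 600) + (0)
Last nonzero remainder: -75n^2 - 150n + 600. Dividing through by -75 gives the monic gcd n^2 + 2n - 8.
Then lcm(f, g) = f·g / gcd(f, g); expanding and making the result monic gives the answer.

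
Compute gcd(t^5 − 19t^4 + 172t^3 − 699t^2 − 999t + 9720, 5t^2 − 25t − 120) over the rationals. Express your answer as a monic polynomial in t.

t^2 − 5t − 24

By polynomial division,
  t^5 − 19t^4 + 172t^3 − 699t^2 − 999t + 9720 = ((1/5)t^3 − (14/5)t^2 + (126/5)t − 81)(5t^2 − 25t − 120) + (0)
Last nonzero remainder: 5t^2 − 25t − 120. Dividing through by 5 gives the monic gcd t^2 − 5t − 24.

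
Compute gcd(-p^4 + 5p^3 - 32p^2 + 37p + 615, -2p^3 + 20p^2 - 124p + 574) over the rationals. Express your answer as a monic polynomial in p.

p^2 - 3p + 41

By polynomial division,
  -p^4 + 5p^3 - 32p^2 + 37p + 615 = ((1/2)p + 5/2)(-2p^3 + 20p^2 - 124p + 574) + (-20p^2 + 60p - 820)
  -2p^3 + 20p^2 - 124p + 574 = ((1/10)p - 7/10)(-20p^2 + 60p - 820) + (0)
Last nonzero remainder: -20p^2 + 60p - 820. Dividing through by -20 gives the monic gcd p^2 - 3p + 41.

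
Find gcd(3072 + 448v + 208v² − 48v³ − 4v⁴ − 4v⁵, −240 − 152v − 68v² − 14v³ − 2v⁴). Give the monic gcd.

12 + 4v + v²

By polynomial division,
  −4v⁵ − 4v⁴ − 48v³ + 208v² + 448v + 3072 = (2v − 12)(−2v⁴ − 14v³ − 68v² − 152v − 240) + (−80v³ − 304v² − 896v + 192)
  −2v⁴ − 14v³ − 68v² − 152v − 240 = ((1/40)v + 2/25)(−80v³ − 304v² − 896v + 192) + (−(532/25)v² − (2128/25)v − 6384/25)
  −80v³ − 304v² − 896v + 192 = ((500/133)v − 100/133)(−(532/25)v² − (2128/25)v − 6384/25) + (0)
Last nonzero remainder: −(532/25)v² − (2128/25)v − 6384/25. Dividing through by −532/25 gives the monic gcd v² + 4v + 12.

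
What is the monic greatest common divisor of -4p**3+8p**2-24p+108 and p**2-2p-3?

p-3

Euclidean algorithm in ℚ[p]:
  -4p**3+8p**2-24p+108 = (-4p)(p**2-2p-3) + (-36p+108)
  p**2-2p-3 = (-(1/36)p-1/36)(-36p+108) + (0)
Last nonzero remainder: -36p+108. Dividing through by -36 gives the monic gcd p-3.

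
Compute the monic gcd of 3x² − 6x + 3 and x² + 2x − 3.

Euclidean algorithm in ℚ[x]:
  3x² − 6x + 3 = (3)(x² + 2x − 3) + (−12x + 12)
  x² + 2x − 3 = (−(1/12)x − 1/4)(−12x + 12) + (0)
Last nonzero remainder: −12x + 12. Dividing through by −12 gives the monic gcd x − 1.

x − 1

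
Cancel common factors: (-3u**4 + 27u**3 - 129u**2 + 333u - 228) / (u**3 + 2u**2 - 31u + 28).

Euclidean algorithm in ℚ[u]:
  -3u**4 + 27u**3 - 129u**2 + 333u - 228 = (-3u + 33)(u**3 + 2u**2 - 31u + 28) + (-288u**2 + 1440u - 1152)
  u**3 + 2u**2 - 31u + 28 = (-(1/288)u - 7/288)(-288u**2 + 1440u - 1152) + (0)
Last nonzero remainder: -288u**2 + 1440u - 1152. Dividing through by -288 gives the monic gcd u**2 - 5u + 4.
Cancel u**2 - 5u + 4 from numerator and denominator to get the reduced form.

(-3u**2 + 12u - 57)/(u + 7)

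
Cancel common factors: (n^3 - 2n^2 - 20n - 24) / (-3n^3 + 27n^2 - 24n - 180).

(-n - 2)/(3n - 15)

By polynomial division,
  n^3 - 2n^2 - 20n - 24 = (-1/3)(-3n^3 + 27n^2 - 24n - 180) + (7n^2 - 28n - 84)
  -3n^3 + 27n^2 - 24n - 180 = (-(3/7)n + 15/7)(7n^2 - 28n - 84) + (0)
Last nonzero remainder: 7n^2 - 28n - 84. Dividing through by 7 gives the monic gcd n^2 - 4n - 12.
Cancel n^2 - 4n - 12 from numerator and denominator to get the reduced form.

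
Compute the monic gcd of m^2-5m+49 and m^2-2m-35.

Euclidean algorithm in ℚ[m]:
  m^2-5m+49 = (m^2-2m-35) + (-3m+84)
  m^2-2m-35 = (-(1/3)m-26/3)(-3m+84) + (693)
  -3m+84 = (-(1/231)m+4/33)(693) + (0)
The last nonzero remainder is the constant 693, so the polynomials are coprime and gcd = 1.

1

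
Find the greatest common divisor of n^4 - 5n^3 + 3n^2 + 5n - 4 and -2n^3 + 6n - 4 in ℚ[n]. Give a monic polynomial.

n^2 - 2n + 1

Apply the Euclidean algorithm:
  n^4 - 5n^3 + 3n^2 + 5n - 4 = (-(1/2)n + 5/2)(-2n^3 + 6n - 4) + (6n^2 - 12n + 6)
  -2n^3 + 6n - 4 = (-(1/3)n - 2/3)(6n^2 - 12n + 6) + (0)
Last nonzero remainder: 6n^2 - 12n + 6. Dividing through by 6 gives the monic gcd n^2 - 2n + 1.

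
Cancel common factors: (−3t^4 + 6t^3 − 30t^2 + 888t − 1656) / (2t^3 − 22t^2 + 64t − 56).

(−3t^3 − 30t + 828)/(2t^2 − 18t + 28)

Euclidean algorithm in ℚ[t]:
  −3t^4 + 6t^3 − 30t^2 + 888t − 1656 = (−(3/2)t − 27/2)(2t^3 − 22t^2 + 64t − 56) + (−231t^2 + 1668t − 2412)
  2t^3 − 22t^2 + 64t − 56 = (−(2/231)t + 194/5929)(−231t^2 + 1668t − 2412) + (−(67952/5929)t + 135904/5929)
  −231t^2 + 1668t − 2412 = ((1369599/67952)t − 3575187/33976)(−(67952/5929)t + 135904/5929) + (0)
Last nonzero remainder: −(67952/5929)t + 135904/5929. Dividing through by −67952/5929 gives the monic gcd t − 2.
Cancel t − 2 from numerator and denominator to get the reduced form.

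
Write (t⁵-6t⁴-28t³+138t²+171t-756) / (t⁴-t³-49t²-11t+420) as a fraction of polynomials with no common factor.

(t²-9)/(t+5)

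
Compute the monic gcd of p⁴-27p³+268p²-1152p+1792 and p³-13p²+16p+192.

By polynomial division,
  p⁴-27p³+268p²-1152p+1792 = (p-14)(p³-13p²+16p+192) + (70p²-1120p+4480)
  p³-13p²+16p+192 = ((1/70)p+3/70)(70p²-1120p+4480) + (0)
Last nonzero remainder: 70p²-1120p+4480. Dividing through by 70 gives the monic gcd p²-16p+64.

p²-16p+64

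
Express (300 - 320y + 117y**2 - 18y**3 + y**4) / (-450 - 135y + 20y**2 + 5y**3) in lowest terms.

(-60 + 52y - 13y**2 + y**3)/(90 + 45y + 5y**2)

Apply the Euclidean algorithm:
  y**4 - 18y**3 + 117y**2 - 320y + 300 = ((1/5)y - 22/5)(5y**3 + 20y**2 - 135y - 450) + (232y**2 - 824y - 1680)
  5y**3 + 20y**2 - 135y - 450 = ((5/232)y + 1095/6728)(232y**2 - 824y - 1680) + ((29700/841)y - 148500/841)
  232y**2 - 824y - 1680 = ((48778/7425)y + 23548/2475)((29700/841)y - 148500/841) + (0)
Last nonzero remainder: (29700/841)y - 148500/841. Dividing through by 29700/841 gives the monic gcd y - 5.
Cancel y - 5 from numerator and denominator to get the reduced form.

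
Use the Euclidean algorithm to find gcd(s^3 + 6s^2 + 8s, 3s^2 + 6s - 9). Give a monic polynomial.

1

Repeated division with remainder:
  s^3 + 6s^2 + 8s = ((1/3)s + 4/3)(3s^2 + 6s - 9) + (3s + 12)
  3s^2 + 6s - 9 = (s - 2)(3s + 12) + (15)
  3s + 12 = ((1/5)s + 4/5)(15) + (0)
The last nonzero remainder is the constant 15, so the polynomials are coprime and gcd = 1.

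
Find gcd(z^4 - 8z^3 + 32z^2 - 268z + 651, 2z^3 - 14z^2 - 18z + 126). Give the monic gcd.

Repeated division with remainder:
  z^4 - 8z^3 + 32z^2 - 268z + 651 = ((1/2)z - 1/2)(2z^3 - 14z^2 - 18z + 126) + (34z^2 - 340z + 714)
  2z^3 - 14z^2 - 18z + 126 = ((1/17)z + 3/17)(34z^2 - 340z + 714) + (0)
Last nonzero remainder: 34z^2 - 340z + 714. Dividing through by 34 gives the monic gcd z^2 - 10z + 21.

z^2 - 10z + 21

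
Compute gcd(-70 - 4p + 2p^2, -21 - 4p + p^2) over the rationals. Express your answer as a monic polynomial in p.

Repeated division with remainder:
  2p^2 - 4p - 70 = (2)(p^2 - 4p - 21) + (4p - 28)
  p^2 - 4p - 21 = ((1/4)p + 3/4)(4p - 28) + (0)
Last nonzero remainder: 4p - 28. Dividing through by 4 gives the monic gcd p - 7.

-7 + p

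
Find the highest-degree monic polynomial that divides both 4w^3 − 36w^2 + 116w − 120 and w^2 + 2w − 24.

1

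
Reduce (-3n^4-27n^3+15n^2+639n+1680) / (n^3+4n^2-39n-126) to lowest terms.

(-3n^3-6n^2+57n+240)/(n^2-3n-18)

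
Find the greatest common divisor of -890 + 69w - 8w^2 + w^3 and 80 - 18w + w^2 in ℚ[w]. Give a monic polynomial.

-10 + w

Repeated division with remainder:
  w^3 - 8w^2 + 69w - 890 = (w + 10)(w^2 - 18w + 80) + (169w - 1690)
  w^2 - 18w + 80 = ((1/169)w - 8/169)(169w - 1690) + (0)
Last nonzero remainder: 169w - 1690. Dividing through by 169 gives the monic gcd w - 10.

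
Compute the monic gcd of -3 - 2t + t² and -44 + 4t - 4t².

1

Repeated division with remainder:
  t² - 2t - 3 = (-1/4)(-4t² + 4t - 44) + (-t - 14)
  -4t² + 4t - 44 = (4t - 60)(-t - 14) + (-884)
  -t - 14 = ((1/884)t + 7/442)(-884) + (0)
The last nonzero remainder is the constant -884, so the polynomials are coprime and gcd = 1.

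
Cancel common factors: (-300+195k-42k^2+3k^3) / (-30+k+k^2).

By polynomial division,
  3k^3-42k^2+195k-300 = (3k-45)(k^2+k-30) + (330k-1650)
  k^2+k-30 = ((1/330)k+1/55)(330k-1650) + (0)
Last nonzero remainder: 330k-1650. Dividing through by 330 gives the monic gcd k-5.
Cancel k-5 from numerator and denominator to get the reduced form.

(60-27k+3k^2)/(6+k)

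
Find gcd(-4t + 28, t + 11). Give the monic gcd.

1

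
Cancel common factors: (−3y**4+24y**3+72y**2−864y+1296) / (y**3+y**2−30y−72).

(−3y**3+6y**2+108y−216)/(y**2+7y+12)

By polynomial division,
  −3y**4+24y**3+72y**2−864y+1296 = (−3y+27)(y**3+y**2−30y−72) + (−45y**2−270y+3240)
  y**3+y**2−30y−72 = (−(1/45)y+1/9)(−45y**2−270y+3240) + (72y−432)
  −45y**2−270y+3240 = (−(5/8)y−15/2)(72y−432) + (0)
Last nonzero remainder: 72y−432. Dividing through by 72 gives the monic gcd y−6.
Cancel y−6 from numerator and denominator to get the reduced form.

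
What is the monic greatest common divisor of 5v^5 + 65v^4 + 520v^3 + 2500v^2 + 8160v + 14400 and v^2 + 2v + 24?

v^2 + 2v + 24

Euclidean algorithm in ℚ[v]:
  5v^5 + 65v^4 + 520v^3 + 2500v^2 + 8160v + 14400 = (5v^3 + 55v^2 + 290v + 600)(v^2 + 2v + 24) + (0)
The last nonzero remainder v^2 + 2v + 24 is already monic.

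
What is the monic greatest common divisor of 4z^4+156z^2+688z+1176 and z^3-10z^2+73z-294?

Apply the Euclidean algorithm:
  4z^4+156z^2+688z+1176 = (4z+40)(z^3-10z^2+73z-294) + (264z^2-1056z+12936)
  z^3-10z^2+73z-294 = ((1/264)z-1/44)(264z^2-1056z+12936) + (0)
Last nonzero remainder: 264z^2-1056z+12936. Dividing through by 264 gives the monic gcd z^2-4z+49.

z^2-4z+49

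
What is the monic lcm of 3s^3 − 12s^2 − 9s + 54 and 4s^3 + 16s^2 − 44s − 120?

s^4 + s^3 − 23s^2 + 3s + 90

Apply the Euclidean algorithm:
  3s^3 − 12s^2 − 9s + 54 = (3/4)(4s^3 + 16s^2 − 44s − 120) + (−24s^2 + 24s + 144)
  4s^3 + 16s^2 − 44s − 120 = (−(1/6)s − 5/6)(−24s^2 + 24s + 144) + (0)
Last nonzero remainder: −24s^2 + 24s + 144. Dividing through by −24 gives the monic gcd s^2 − s − 6.
Then lcm(f, g) = f·g / gcd(f, g); expanding and making the result monic gives the answer.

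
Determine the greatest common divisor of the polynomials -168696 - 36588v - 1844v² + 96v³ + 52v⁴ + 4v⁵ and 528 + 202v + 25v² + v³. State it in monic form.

66 + 17v + v²

By polynomial division,
  4v⁵ + 52v⁴ + 96v³ - 1844v² - 36588v - 168696 = (4v² - 48v + 488)(v³ + 25v² + 202v + 528) + (-6460v² - 109820v - 426360)
  v³ + 25v² + 202v + 528 = (-(1/6460)v - 2/1615)(-6460v² - 109820v - 426360) + (0)
Last nonzero remainder: -6460v² - 109820v - 426360. Dividing through by -6460 gives the monic gcd v² + 17v + 66.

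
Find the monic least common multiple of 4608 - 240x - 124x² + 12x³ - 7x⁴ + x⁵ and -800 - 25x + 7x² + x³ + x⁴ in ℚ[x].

-115200 + 6000x + 7708x² - 540x³ + 51x⁴ - 13x⁵ - 7x⁶ + x⁷

Euclidean algorithm in ℚ[x]:
  x⁵ - 7x⁴ + 12x³ - 124x² - 240x + 4608 = (x - 8)(x⁴ + x³ + 7x² - 25x - 800) + (13x³ - 43x² + 360x - 1792)
  x⁴ + x³ + 7x² - 25x - 800 = ((1/13)x + 56/169)(13x³ - 43x² + 360x - 1792) + (-(1089/169)x² - (1089/169)x - 34848/169)
  13x³ - 43x² + 360x - 1792 = (-(2197/1089)x + 9464/1089)(-(1089/169)x² - (1089/169)x - 34848/169) + (0)
Last nonzero remainder: -(1089/169)x² - (1089/169)x - 34848/169. Dividing through by -1089/169 gives the monic gcd x² + x + 32.
Then lcm(f, g) = f·g / gcd(f, g); expanding and making the result monic gives the answer.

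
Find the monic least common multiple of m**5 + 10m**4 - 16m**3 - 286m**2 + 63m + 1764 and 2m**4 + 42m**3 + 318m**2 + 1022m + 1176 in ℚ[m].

m**6 + 14m**5 + 24m**4 - 350m**3 - 1081m**2 + 2016m + 7056

Euclidean algorithm in ℚ[m]:
  m**5 + 10m**4 - 16m**3 - 286m**2 + 63m + 1764 = ((1/2)m - 11/2)(2m**4 + 42m**3 + 318m**2 + 1022m + 1176) + (56m**3 + 952m**2 + 5096m + 8232)
  2m**4 + 42m**3 + 318m**2 + 1022m + 1176 = ((1/28)m + 1/7)(56m**3 + 952m**2 + 5096m + 8232) + (0)
Last nonzero remainder: 56m**3 + 952m**2 + 5096m + 8232. Dividing through by 56 gives the monic gcd m**3 + 17m**2 + 91m + 147.
Then lcm(f, g) = f·g / gcd(f, g); expanding and making the result monic gives the answer.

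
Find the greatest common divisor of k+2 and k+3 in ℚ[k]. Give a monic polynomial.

Euclidean algorithm in ℚ[k]:
  k+2 = (k+3) + (−1)
  k+3 = (−k−3)(−1) + (0)
The last nonzero remainder is the constant −1, so the polynomials are coprime and gcd = 1.

1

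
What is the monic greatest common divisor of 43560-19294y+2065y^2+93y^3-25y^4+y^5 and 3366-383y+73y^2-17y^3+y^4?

99-20y+y^2

Repeated division with remainder:
  y^5-25y^4+93y^3+2065y^2-19294y+43560 = (y-8)(y^4-17y^3+73y^2-383y+3366) + (-116y^3+3032y^2-25724y+70488)
  y^4-17y^3+73y^2-383y+3366 = (-(1/116)y-265/3364)(-116y^3+3032y^2-25724y+70488) + ((75764/841)y^2-(1515280/841)y+7500636/841)
  -116y^3+3032y^2-25724y+70488 = (-(24389/18941)y+149698/18941)((75764/841)y^2-(1515280/841)y+7500636/841) + (0)
Last nonzero remainder: (75764/841)y^2-(1515280/841)y+7500636/841. Dividing through by 75764/841 gives the monic gcd y^2-20y+99.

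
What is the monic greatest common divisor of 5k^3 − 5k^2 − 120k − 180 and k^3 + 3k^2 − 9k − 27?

k + 3

Apply the Euclidean algorithm:
  5k^3 − 5k^2 − 120k − 180 = (5)(k^3 + 3k^2 − 9k − 27) + (−20k^2 − 75k − 45)
  k^3 + 3k^2 − 9k − 27 = (−(1/20)k + 3/80)(−20k^2 − 75k − 45) + (−(135/16)k − 405/16)
  −20k^2 − 75k − 45 = ((64/27)k + 16/9)(−(135/16)k − 405/16) + (0)
Last nonzero remainder: −(135/16)k − 405/16. Dividing through by −135/16 gives the monic gcd k + 3.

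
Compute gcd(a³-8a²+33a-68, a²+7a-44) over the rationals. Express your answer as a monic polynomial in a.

Repeated division with remainder:
  a³-8a²+33a-68 = (a-15)(a²+7a-44) + (182a-728)
  a²+7a-44 = ((1/182)a+11/182)(182a-728) + (0)
Last nonzero remainder: 182a-728. Dividing through by 182 gives the monic gcd a-4.

a-4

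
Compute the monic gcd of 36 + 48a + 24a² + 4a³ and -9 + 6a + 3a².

Apply the Euclidean algorithm:
  4a³ + 24a² + 48a + 36 = ((4/3)a + 16/3)(3a² + 6a - 9) + (28a + 84)
  3a² + 6a - 9 = ((3/28)a - 3/28)(28a + 84) + (0)
Last nonzero remainder: 28a + 84. Dividing through by 28 gives the monic gcd a + 3.

3 + a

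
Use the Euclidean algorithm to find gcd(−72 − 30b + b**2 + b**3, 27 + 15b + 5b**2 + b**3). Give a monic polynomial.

3 + b

Repeated division with remainder:
  b**3 + b**2 − 30b − 72 = (b**3 + 5b**2 + 15b + 27) + (−4b**2 − 45b − 99)
  b**3 + 5b**2 + 15b + 27 = (−(1/4)b + 25/16)(−4b**2 − 45b − 99) + ((969/16)b + 2907/16)
  −4b**2 − 45b − 99 = (−(64/969)b − 176/323)((969/16)b + 2907/16) + (0)
Last nonzero remainder: (969/16)b + 2907/16. Dividing through by 969/16 gives the monic gcd b + 3.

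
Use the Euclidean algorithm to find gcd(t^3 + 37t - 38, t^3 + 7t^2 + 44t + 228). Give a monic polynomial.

Apply the Euclidean algorithm:
  t^3 + 37t - 38 = (t^3 + 7t^2 + 44t + 228) + (-7t^2 - 7t - 266)
  t^3 + 7t^2 + 44t + 228 = (-(1/7)t - 6/7)(-7t^2 - 7t - 266) + (0)
Last nonzero remainder: -7t^2 - 7t - 266. Dividing through by -7 gives the monic gcd t^2 + t + 38.

t^2 + t + 38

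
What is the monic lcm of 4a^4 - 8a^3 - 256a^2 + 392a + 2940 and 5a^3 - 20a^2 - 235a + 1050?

Euclidean algorithm in ℚ[a]:
  4a^4 - 8a^3 - 256a^2 + 392a + 2940 = ((4/5)a + 8/5)(5a^3 - 20a^2 - 235a + 1050) + (-36a^2 - 72a + 1260)
  5a^3 - 20a^2 - 235a + 1050 = (-(5/36)a + 5/6)(-36a^2 - 72a + 1260) + (0)
Last nonzero remainder: -36a^2 - 72a + 1260. Dividing through by -36 gives the monic gcd a^2 + 2a - 35.
Then lcm(f, g) = f·g / gcd(f, g); expanding and making the result monic gives the answer.

a^5 - 8a^4 - 52a^3 + 482a^2 + 147a - 4410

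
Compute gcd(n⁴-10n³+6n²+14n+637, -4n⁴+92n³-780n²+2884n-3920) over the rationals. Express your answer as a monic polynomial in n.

n²-14n+49

Euclidean algorithm in ℚ[n]:
  n⁴-10n³+6n²+14n+637 = (-1/4)(-4n⁴+92n³-780n²+2884n-3920) + (13n³-189n²+735n-343)
  -4n⁴+92n³-780n²+2884n-3920 = (-(4/13)n+440/169)(13n³-189n²+735n-343) + (-(10440/169)n²+(146160/169)n-511560/169)
  13n³-189n²+735n-343 = (-(2197/10440)n+1183/10440)(-(10440/169)n²+(146160/169)n-511560/169) + (0)
Last nonzero remainder: -(10440/169)n²+(146160/169)n-511560/169. Dividing through by -10440/169 gives the monic gcd n²-14n+49.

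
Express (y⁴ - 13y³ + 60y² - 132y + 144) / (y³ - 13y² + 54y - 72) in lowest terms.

(y² - 3y + 6)/(y - 3)

Apply the Euclidean algorithm:
  y⁴ - 13y³ + 60y² - 132y + 144 = (y)(y³ - 13y² + 54y - 72) + (6y² - 60y + 144)
  y³ - 13y² + 54y - 72 = ((1/6)y - 1/2)(6y² - 60y + 144) + (0)
Last nonzero remainder: 6y² - 60y + 144. Dividing through by 6 gives the monic gcd y² - 10y + 24.
Cancel y² - 10y + 24 from numerator and denominator to get the reduced form.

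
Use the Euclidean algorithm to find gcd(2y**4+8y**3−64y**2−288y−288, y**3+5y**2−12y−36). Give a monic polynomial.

By polynomial division,
  2y**4+8y**3−64y**2−288y−288 = (2y−2)(y**3+5y**2−12y−36) + (−30y**2−240y−360)
  y**3+5y**2−12y−36 = (−(1/30)y+1/10)(−30y**2−240y−360) + (0)
Last nonzero remainder: −30y**2−240y−360. Dividing through by −30 gives the monic gcd y**2+8y+12.

y**2+8y+12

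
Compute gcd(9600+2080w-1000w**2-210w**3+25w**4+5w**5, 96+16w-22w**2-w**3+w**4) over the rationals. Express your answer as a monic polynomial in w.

Euclidean algorithm in ℚ[w]:
  5w**5+25w**4-210w**3-1000w**2+2080w+9600 = (5w+30)(w**4-w**3-22w**2+16w+96) + (-70w**3-420w**2+1120w+6720)
  w**4-w**3-22w**2+16w+96 = (-(1/70)w+1/10)(-70w**3-420w**2+1120w+6720) + (36w**2-576)
  -70w**3-420w**2+1120w+6720 = (-(35/18)w-35/3)(36w**2-576) + (0)
Last nonzero remainder: 36w**2-576. Dividing through by 36 gives the monic gcd w**2-16.

-16+w**2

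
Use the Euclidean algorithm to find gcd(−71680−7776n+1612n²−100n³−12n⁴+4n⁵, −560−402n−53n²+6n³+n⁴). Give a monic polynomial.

−280−61n+4n²+n³

Apply the Euclidean algorithm:
  4n⁵−12n⁴−100n³+1612n²−7776n−71680 = (4n−36)(n⁴+6n³−53n²−402n−560) + (328n³+1312n²−20008n−91840)
  n⁴+6n³−53n²−402n−560 = ((1/328)n+1/164)(328n³+1312n²−20008n−91840) + (0)
Last nonzero remainder: 328n³+1312n²−20008n−91840. Dividing through by 328 gives the monic gcd n³+4n²−61n−280.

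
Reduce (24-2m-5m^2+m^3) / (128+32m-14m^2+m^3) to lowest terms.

(12-7m+m^2)/(64-16m+m^2)

Euclidean algorithm in ℚ[m]:
  m^3-5m^2-2m+24 = (m^3-14m^2+32m+128) + (9m^2-34m-104)
  m^3-14m^2+32m+128 = ((1/9)m-92/81)(9m^2-34m-104) + ((400/81)m+800/81)
  9m^2-34m-104 = ((729/400)m-1053/100)((400/81)m+800/81) + (0)
Last nonzero remainder: (400/81)m+800/81. Dividing through by 400/81 gives the monic gcd m+2.
Cancel m+2 from numerator and denominator to get the reduced form.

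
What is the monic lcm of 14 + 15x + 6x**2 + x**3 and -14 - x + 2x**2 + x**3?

-28 - 16x + 3x**2 + 4x**3 + x**4

Apply the Euclidean algorithm:
  x**3 + 6x**2 + 15x + 14 = (x**3 + 2x**2 - x - 14) + (4x**2 + 16x + 28)
  x**3 + 2x**2 - x - 14 = ((1/4)x - 1/2)(4x**2 + 16x + 28) + (0)
Last nonzero remainder: 4x**2 + 16x + 28. Dividing through by 4 gives the monic gcd x**2 + 4x + 7.
Then lcm(f, g) = f·g / gcd(f, g); expanding and making the result monic gives the answer.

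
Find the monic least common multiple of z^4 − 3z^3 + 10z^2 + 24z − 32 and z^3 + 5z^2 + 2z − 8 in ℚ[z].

Euclidean algorithm in ℚ[z]:
  z^4 − 3z^3 + 10z^2 + 24z − 32 = (z − 8)(z^3 + 5z^2 + 2z − 8) + (48z^2 + 48z − 96)
  z^3 + 5z^2 + 2z − 8 = ((1/48)z + 1/12)(48z^2 + 48z − 96) + (0)
Last nonzero remainder: 48z^2 + 48z − 96. Dividing through by 48 gives the monic gcd z^2 + z − 2.
Then lcm(f, g) = f·g / gcd(f, g); expanding and making the result monic gives the answer.

z^5 + z^4 − 2z^3 + 64z^2 + 64z − 128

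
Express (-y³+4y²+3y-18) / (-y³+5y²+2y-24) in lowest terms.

Euclidean algorithm in ℚ[y]:
  -y³+4y²+3y-18 = (-y³+5y²+2y-24) + (-y²+y+6)
  -y³+5y²+2y-24 = (y-4)(-y²+y+6) + (0)
Last nonzero remainder: -y²+y+6. Dividing through by -1 gives the monic gcd y²-y-6.
Cancel y²-y-6 from numerator and denominator to get the reduced form.

(y-3)/(y-4)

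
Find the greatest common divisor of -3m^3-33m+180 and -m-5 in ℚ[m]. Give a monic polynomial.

1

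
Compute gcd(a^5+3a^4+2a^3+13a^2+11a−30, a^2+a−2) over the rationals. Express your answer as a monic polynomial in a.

a^2+a−2

Repeated division with remainder:
  a^5+3a^4+2a^3+13a^2+11a−30 = (a^3+2a^2+2a+15)(a^2+a−2) + (0)
The last nonzero remainder a^2+a−2 is already monic.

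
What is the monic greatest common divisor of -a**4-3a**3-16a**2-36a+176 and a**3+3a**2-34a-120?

a+4

Repeated division with remainder:
  -a**4-3a**3-16a**2-36a+176 = (-a)(a**3+3a**2-34a-120) + (-50a**2-156a+176)
  a**3+3a**2-34a-120 = (-(1/50)a+3/1250)(-50a**2-156a+176) + (-(18816/625)a-75264/625)
  -50a**2-156a+176 = ((15625/9408)a-6875/4704)(-(18816/625)a-75264/625) + (0)
Last nonzero remainder: -(18816/625)a-75264/625. Dividing through by -18816/625 gives the monic gcd a+4.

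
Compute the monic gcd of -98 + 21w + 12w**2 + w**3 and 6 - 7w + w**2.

By polynomial division,
  w**3 + 12w**2 + 21w - 98 = (w + 19)(w**2 - 7w + 6) + (148w - 212)
  w**2 - 7w + 6 = ((1/148)w - 103/2738)(148w - 212) + (-2704/1369)
  148w - 212 = (-(50653/676)w + 72557/676)(-2704/1369) + (0)
The last nonzero remainder is the constant -2704/1369, so the polynomials are coprime and gcd = 1.

1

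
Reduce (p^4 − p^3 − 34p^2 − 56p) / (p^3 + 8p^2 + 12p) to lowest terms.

(p^2 − 3p − 28)/(p + 6)

Apply the Euclidean algorithm:
  p^4 − p^3 − 34p^2 − 56p = (p − 9)(p^3 + 8p^2 + 12p) + (26p^2 + 52p)
  p^3 + 8p^2 + 12p = ((1/26)p + 3/13)(26p^2 + 52p) + (0)
Last nonzero remainder: 26p^2 + 52p. Dividing through by 26 gives the monic gcd p^2 + 2p.
Cancel p^2 + 2p from numerator and denominator to get the reduced form.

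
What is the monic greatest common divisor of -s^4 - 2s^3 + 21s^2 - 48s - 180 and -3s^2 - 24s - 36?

s^2 + 8s + 12

By polynomial division,
  -s^4 - 2s^3 + 21s^2 - 48s - 180 = ((1/3)s^2 - 2s + 5)(-3s^2 - 24s - 36) + (0)
Last nonzero remainder: -3s^2 - 24s - 36. Dividing through by -3 gives the monic gcd s^2 + 8s + 12.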